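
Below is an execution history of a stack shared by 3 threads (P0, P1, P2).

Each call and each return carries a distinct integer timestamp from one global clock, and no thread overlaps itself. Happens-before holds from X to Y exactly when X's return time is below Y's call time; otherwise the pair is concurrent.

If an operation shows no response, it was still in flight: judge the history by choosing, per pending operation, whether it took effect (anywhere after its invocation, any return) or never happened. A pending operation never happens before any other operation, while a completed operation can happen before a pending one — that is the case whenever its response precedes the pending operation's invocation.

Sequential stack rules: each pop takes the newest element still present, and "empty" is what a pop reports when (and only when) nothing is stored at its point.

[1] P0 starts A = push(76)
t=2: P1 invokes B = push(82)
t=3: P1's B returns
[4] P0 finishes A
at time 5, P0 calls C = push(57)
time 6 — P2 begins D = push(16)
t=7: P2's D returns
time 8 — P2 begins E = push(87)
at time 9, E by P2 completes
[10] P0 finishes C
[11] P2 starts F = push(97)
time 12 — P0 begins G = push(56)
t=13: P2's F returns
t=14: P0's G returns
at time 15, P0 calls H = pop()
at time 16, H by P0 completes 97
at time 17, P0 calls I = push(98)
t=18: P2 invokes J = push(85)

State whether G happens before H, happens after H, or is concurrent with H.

G spans [12,14], H spans [15,16]
resp(G)=14 < inv(H)=15

before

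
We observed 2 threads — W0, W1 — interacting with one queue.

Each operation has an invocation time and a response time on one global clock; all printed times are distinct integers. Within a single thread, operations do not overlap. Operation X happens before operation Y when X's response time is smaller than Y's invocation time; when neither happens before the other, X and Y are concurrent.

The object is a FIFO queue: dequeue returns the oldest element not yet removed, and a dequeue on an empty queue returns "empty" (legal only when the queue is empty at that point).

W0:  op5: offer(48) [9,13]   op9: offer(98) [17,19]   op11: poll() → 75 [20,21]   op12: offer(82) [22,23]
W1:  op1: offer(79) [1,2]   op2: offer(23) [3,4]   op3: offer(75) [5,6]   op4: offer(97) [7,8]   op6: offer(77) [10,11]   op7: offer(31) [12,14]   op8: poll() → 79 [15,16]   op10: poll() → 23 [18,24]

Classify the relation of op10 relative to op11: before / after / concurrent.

concurrent

op10 spans [18,24], op11 spans [20,21]
the intervals overlap in both directions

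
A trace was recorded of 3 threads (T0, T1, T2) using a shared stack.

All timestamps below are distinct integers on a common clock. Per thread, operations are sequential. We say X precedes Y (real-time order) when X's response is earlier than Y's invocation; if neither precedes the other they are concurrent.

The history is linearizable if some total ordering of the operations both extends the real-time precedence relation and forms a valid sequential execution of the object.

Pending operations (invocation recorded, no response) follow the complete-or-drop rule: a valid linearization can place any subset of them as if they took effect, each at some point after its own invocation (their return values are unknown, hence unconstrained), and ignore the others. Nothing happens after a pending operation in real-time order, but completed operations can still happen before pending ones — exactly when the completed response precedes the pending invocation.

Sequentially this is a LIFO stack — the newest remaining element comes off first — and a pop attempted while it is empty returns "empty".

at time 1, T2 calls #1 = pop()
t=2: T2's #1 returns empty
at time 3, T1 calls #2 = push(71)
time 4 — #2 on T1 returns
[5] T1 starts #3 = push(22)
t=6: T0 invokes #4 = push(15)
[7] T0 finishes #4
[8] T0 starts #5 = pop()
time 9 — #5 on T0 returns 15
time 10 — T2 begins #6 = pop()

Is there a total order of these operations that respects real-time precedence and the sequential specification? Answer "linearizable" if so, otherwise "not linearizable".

a witness: #1, #2, #3, #4, #5
step 1: #1 pop() → empty — stack <>
step 2: #2 push(71) — stack <71>
step 3: #3 push(22) (pending, included) — stack <71,22>
step 4: #4 push(15) — stack <71,22,15>
step 5: #5 pop() → 15 — stack <71,22>

linearizable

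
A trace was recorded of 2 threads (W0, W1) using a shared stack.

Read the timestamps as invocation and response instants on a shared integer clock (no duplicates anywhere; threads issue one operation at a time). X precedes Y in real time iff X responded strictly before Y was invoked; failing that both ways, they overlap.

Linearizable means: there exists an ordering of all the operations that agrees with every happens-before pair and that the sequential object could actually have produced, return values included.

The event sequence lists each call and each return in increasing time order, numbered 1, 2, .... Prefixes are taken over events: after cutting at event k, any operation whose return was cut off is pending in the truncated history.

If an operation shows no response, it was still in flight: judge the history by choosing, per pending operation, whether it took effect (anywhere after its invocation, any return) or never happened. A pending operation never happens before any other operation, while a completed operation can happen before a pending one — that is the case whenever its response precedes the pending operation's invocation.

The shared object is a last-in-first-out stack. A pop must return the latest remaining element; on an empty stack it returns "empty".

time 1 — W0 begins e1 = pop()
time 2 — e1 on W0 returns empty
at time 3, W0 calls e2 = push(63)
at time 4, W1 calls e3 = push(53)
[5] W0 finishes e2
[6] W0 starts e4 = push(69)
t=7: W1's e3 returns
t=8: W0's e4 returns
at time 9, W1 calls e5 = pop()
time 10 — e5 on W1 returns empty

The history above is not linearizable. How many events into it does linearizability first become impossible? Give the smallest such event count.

10

events 1..9 are linearizable; a witness order is e1, e2, e3, e4:
after step 1 (e1 pop() → empty): stack <>
after step 2 (e2 push(63)): stack <63>
after step 3 (e3 push(53)): stack <63,53>
after step 4 (e4 push(69)): stack <63,53,69>
include event 10 — e5 responding at 10 — and every candidate order breaks
for example e1, e2, e3, e4, e5 fails at step 5: e5 pop() → empty is not legal there
for example e1, e2, e4, e3, e5 fails at step 5: e5 pop() → empty is not legal there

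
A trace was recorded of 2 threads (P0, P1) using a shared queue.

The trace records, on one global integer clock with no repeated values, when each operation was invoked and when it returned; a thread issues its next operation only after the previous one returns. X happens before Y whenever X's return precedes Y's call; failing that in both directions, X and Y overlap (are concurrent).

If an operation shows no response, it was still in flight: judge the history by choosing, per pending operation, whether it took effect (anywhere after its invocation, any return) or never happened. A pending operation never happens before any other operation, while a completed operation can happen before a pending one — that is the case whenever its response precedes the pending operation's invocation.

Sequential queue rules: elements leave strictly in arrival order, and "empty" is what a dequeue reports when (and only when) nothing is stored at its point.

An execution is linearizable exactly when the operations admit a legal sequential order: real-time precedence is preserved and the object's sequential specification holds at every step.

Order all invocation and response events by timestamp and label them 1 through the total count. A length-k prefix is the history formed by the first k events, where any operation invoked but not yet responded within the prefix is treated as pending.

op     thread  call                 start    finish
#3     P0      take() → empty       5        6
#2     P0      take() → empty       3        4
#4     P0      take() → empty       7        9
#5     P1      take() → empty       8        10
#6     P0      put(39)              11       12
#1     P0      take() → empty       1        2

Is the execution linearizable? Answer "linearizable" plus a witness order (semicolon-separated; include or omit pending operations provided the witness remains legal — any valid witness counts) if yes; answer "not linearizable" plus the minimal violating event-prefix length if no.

linearizable — witness: #1; #2; #3; #4; #5; #6

after step 1 (#1 take() → empty): queue <>
after step 2 (#2 take() → empty): queue <>
after step 3 (#3 take() → empty): queue <>
after step 4 (#4 take() → empty): queue <>
after step 5 (#5 take() → empty): queue <>
after step 6 (#6 put(39)): queue <39>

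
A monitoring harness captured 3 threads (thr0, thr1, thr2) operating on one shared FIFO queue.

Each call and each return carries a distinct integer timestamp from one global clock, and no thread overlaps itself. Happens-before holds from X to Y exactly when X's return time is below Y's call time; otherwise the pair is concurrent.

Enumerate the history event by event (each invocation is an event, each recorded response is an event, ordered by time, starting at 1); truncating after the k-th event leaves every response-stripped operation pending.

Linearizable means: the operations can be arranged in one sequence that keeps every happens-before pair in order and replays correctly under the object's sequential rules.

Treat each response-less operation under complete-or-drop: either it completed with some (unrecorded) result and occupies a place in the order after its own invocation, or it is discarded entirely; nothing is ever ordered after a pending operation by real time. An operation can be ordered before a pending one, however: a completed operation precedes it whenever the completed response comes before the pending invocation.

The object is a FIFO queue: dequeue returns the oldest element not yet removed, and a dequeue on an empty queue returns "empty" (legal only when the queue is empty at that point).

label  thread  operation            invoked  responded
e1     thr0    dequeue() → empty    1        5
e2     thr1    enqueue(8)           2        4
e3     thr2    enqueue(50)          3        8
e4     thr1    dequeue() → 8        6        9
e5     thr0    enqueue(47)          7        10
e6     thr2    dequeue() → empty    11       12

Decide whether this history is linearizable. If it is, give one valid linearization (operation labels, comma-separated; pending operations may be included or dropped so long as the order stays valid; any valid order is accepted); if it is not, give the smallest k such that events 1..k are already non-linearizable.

not linearizable — minimal violating prefix: 12 events

events 1..11 are fine; event 12 — the response of e6 at time 12 — makes the prefix non-linearizable
all 20 real-time-respecting orders fail — 6 completed FIFO queue operations, no legal replay
take e1, e2, e3, e4, e5, e6: step 6 already fails, because e6 dequeue() → empty cannot occur there
take e1, e2, e3, e5, e4, e6: step 6 already fails, because e6 dequeue() → empty cannot occur there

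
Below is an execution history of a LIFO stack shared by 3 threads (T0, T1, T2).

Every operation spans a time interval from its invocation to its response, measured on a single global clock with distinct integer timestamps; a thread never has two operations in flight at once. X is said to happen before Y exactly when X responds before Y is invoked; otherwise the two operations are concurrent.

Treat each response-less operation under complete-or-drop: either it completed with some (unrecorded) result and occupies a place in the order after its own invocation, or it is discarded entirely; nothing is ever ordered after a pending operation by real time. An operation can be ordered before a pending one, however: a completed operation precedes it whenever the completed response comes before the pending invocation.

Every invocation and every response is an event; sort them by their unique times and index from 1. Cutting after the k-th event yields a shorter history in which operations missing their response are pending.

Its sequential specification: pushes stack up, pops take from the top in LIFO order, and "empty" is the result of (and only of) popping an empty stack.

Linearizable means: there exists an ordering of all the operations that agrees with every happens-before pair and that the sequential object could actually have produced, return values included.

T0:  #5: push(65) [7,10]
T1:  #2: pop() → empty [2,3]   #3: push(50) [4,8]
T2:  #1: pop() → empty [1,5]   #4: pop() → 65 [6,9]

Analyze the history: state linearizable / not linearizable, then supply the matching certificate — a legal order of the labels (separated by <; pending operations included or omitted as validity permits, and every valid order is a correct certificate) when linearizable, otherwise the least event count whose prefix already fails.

linearizable — witness: #1 < #2 < #3 < #5 < #4

1. #1 pop() → empty, leaving stack <>
2. #2 pop() → empty, leaving stack <>
3. #3 push(50), leaving stack <50>
4. #5 push(65), leaving stack <50,65>
5. #4 pop() → 65, leaving stack <50>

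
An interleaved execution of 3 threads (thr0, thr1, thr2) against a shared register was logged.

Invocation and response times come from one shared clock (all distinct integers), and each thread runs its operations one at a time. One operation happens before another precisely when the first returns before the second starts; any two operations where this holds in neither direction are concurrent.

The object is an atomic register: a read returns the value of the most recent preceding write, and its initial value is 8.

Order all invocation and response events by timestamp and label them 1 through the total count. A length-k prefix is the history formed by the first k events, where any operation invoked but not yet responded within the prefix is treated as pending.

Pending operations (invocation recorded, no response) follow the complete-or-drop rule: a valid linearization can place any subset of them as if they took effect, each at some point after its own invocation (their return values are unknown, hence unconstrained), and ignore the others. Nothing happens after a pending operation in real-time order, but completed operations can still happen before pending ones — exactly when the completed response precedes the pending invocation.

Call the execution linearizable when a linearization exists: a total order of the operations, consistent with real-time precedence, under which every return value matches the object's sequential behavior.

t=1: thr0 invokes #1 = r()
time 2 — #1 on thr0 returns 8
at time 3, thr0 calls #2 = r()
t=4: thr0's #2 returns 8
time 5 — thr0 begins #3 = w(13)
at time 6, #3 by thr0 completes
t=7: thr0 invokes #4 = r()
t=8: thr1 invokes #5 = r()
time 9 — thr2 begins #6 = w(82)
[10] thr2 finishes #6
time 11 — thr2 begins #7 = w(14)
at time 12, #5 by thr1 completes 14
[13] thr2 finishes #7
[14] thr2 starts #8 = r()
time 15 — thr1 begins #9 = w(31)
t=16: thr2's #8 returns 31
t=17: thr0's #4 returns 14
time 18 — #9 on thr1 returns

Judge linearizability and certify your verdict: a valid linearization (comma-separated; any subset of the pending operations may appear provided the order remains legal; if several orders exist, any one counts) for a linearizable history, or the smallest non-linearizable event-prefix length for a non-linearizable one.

linearizable — witness: #1, #2, #3, #6, #7, #4, #5, #9, #8

after step 1 (#1 r() → 8): value 8
after step 2 (#2 r() → 8): value 8
after step 3 (#3 w(13)): value 13
after step 4 (#6 w(82)): value 82
after step 5 (#7 w(14)): value 14
after step 6 (#4 r() → 14): value 14
after step 7 (#5 r() → 14): value 14
after step 8 (#9 w(31)): value 31
after step 9 (#8 r() → 31): value 31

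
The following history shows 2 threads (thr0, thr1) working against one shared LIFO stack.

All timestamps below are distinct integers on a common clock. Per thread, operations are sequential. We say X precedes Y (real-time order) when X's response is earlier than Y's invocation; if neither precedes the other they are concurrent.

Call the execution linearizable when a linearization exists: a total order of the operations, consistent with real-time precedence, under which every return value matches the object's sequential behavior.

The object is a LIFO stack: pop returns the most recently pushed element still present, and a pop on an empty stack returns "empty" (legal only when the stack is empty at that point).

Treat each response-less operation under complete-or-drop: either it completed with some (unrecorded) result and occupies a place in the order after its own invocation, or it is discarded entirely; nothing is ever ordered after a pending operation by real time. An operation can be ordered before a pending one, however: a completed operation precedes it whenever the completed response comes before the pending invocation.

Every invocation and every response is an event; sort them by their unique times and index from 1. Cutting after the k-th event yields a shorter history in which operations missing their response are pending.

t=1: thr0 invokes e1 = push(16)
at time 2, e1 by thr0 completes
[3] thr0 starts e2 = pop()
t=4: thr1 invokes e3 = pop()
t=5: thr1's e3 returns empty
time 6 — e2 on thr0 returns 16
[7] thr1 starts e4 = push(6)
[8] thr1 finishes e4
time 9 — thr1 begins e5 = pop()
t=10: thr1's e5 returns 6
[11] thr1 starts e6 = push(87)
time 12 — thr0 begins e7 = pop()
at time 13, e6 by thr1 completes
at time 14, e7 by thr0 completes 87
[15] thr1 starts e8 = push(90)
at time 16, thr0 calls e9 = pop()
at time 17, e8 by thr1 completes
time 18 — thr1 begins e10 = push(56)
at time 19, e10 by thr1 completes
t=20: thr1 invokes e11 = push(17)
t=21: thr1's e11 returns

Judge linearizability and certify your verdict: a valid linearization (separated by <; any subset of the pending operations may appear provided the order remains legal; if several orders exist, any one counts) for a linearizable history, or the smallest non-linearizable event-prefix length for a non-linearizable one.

linearizable — witness: e1 < e2 < e3 < e4 < e5 < e6 < e7 < e8 < e9 < e10 < e11

1. e1 push(16), leaving stack <16>
2. e2 pop() → 16, leaving stack <>
3. e3 pop() → empty, leaving stack <>
4. e4 push(6), leaving stack <6>
5. e5 pop() → 6, leaving stack <>
6. e6 push(87), leaving stack <87>
7. e7 pop() → 87, leaving stack <>
8. e8 push(90), leaving stack <90>
9. e9 pop() (pending, included), leaving stack <>
10. e10 push(56), leaving stack <56>
11. e11 push(17), leaving stack <56,17>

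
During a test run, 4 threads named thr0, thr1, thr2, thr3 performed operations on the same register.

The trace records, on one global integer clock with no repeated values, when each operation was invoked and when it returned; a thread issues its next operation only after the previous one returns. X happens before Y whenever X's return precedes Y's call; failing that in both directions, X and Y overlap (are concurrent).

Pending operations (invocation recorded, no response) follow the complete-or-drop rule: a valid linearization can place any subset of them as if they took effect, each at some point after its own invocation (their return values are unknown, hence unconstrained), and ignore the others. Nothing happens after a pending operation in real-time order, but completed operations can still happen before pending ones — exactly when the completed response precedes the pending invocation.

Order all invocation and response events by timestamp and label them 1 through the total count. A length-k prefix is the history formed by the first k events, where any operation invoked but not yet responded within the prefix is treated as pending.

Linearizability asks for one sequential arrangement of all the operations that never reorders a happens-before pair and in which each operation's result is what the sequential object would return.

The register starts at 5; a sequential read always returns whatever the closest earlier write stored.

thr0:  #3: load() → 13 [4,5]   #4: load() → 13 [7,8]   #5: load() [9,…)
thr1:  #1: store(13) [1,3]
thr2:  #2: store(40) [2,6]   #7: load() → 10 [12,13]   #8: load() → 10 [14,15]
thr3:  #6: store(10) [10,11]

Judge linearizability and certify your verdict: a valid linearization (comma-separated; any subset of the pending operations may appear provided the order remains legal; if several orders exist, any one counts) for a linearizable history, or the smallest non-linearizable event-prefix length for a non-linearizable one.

linearizable — witness: #2, #1, #3, #4, #5, #6, #7, #8

after step 1 (#2 store(40)): value 40
after step 2 (#1 store(13)): value 13
after step 3 (#3 load() → 13): value 13
after step 4 (#4 load() → 13): value 13
after step 5 (#5 load() (pending, included)): value 13
after step 6 (#6 store(10)): value 10
after step 7 (#7 load() → 10): value 10
after step 8 (#8 load() → 10): value 10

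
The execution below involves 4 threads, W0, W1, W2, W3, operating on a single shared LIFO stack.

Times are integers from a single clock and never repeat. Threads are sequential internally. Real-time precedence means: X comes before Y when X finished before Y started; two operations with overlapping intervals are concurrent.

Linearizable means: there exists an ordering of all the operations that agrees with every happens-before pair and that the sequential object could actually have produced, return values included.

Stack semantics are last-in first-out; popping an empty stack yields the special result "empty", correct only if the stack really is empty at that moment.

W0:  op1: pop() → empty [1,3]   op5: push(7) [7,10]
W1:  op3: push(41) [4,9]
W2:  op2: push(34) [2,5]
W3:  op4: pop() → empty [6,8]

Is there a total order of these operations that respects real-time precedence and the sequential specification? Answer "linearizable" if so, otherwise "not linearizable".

not linearizable

already the first 8 events (up to op4's response at time 8) admit no linearization; the first 7 still do
3 completed operations, 2 real-time-consistent orders — every LIFO stack replay fails
completion choices over the 2 pending operations (op3, op5) were checked; none helps
for example op1, op2, op4 (pending dropped) fails at step 3: op4 pop() → empty is not legal there
for example op2, op1, op4 (pending dropped) fails at step 2: op1 pop() → empty is not legal there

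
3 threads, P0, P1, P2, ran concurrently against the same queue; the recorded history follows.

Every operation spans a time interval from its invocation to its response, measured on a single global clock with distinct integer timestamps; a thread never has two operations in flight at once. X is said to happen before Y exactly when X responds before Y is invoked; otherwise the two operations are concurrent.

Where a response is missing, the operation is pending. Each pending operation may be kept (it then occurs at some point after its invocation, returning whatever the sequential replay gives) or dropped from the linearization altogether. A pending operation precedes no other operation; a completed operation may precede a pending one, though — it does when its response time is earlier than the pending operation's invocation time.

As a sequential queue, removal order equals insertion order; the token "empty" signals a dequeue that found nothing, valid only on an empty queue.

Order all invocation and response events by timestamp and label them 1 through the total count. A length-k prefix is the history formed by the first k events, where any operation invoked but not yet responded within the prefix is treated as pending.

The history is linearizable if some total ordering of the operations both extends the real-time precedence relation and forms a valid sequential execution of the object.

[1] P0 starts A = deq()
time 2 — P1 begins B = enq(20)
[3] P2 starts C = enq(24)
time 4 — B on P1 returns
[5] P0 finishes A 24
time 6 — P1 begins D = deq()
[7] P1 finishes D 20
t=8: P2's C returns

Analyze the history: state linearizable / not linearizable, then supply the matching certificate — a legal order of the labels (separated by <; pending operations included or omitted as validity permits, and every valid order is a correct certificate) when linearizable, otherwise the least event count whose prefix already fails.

1. C enq(24), leaving queue <24>
2. A deq() → 24, leaving queue <>
3. B enq(20), leaving queue <20>
4. D deq() → 20, leaving queue <>

linearizable — witness: C < A < B < D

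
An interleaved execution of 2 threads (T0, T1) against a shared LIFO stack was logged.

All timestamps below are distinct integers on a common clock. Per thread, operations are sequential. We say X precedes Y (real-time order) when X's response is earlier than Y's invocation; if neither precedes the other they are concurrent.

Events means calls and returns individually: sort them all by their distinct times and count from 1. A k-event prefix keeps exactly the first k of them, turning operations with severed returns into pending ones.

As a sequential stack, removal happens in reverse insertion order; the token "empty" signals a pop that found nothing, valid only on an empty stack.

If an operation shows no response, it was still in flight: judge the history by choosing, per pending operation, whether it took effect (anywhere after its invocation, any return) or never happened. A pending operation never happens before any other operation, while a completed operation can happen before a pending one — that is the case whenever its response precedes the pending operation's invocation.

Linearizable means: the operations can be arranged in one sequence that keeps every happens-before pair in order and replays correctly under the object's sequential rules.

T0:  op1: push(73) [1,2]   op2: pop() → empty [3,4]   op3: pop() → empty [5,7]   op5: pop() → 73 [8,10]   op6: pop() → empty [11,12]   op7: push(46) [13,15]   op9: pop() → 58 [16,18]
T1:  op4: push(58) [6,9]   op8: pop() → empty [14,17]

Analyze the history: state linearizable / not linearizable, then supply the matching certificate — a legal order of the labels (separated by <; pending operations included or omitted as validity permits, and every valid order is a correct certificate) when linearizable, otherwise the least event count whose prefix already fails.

not linearizable — minimal violating prefix: 4 events

already the first 4 events (up to op2's response at time 4) admit no linearization; the first 3 still do
exactly one order of the 2 completed ops respects real time; the LIFO stack replay fails
take op1, op2: step 2 already fails, because op2 pop() → empty cannot occur there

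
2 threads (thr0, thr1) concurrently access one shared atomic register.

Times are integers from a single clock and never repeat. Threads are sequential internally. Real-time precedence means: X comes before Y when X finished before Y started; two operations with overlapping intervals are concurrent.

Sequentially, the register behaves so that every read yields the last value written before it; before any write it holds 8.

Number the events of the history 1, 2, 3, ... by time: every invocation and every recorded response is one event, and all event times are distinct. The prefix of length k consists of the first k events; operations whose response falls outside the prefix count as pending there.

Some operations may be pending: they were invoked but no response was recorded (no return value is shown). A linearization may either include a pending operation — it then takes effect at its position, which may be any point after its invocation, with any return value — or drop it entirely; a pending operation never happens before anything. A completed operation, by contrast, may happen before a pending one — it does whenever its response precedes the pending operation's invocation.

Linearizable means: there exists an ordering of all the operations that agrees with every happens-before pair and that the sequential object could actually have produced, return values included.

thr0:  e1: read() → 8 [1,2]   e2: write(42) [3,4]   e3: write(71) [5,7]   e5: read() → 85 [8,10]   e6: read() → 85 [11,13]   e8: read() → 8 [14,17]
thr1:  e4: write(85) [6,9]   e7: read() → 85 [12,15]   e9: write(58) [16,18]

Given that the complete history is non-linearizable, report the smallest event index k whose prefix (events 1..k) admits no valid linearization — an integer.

17

events 1..16 are linearizable, e.g. via e1, e2, e3, e4, e5, e6, e7:
step 1: e1 read() → 8 — value 8
step 2: e2 write(42) — value 42
step 3: e3 write(71) — value 71
step 4: e4 write(85) — value 85
step 5: e5 read() → 85 — value 85
step 6: e6 read() → 85 — value 85
step 7: e7 read() → 85 — value 85
adding event 17 (e8 responds at 17) leaves no legal real-time order
completion choices over the 1 pending operation (e9) were checked; none helps
take e1, e2, e3, e4, e5, e6, e7, e8 (pending dropped): step 8 already fails, because e8 read() → 8 cannot occur there
take e1, e2, e3, e4, e5, e6, e8, e7 (pending dropped): step 7 already fails, because e8 read() → 8 cannot occur there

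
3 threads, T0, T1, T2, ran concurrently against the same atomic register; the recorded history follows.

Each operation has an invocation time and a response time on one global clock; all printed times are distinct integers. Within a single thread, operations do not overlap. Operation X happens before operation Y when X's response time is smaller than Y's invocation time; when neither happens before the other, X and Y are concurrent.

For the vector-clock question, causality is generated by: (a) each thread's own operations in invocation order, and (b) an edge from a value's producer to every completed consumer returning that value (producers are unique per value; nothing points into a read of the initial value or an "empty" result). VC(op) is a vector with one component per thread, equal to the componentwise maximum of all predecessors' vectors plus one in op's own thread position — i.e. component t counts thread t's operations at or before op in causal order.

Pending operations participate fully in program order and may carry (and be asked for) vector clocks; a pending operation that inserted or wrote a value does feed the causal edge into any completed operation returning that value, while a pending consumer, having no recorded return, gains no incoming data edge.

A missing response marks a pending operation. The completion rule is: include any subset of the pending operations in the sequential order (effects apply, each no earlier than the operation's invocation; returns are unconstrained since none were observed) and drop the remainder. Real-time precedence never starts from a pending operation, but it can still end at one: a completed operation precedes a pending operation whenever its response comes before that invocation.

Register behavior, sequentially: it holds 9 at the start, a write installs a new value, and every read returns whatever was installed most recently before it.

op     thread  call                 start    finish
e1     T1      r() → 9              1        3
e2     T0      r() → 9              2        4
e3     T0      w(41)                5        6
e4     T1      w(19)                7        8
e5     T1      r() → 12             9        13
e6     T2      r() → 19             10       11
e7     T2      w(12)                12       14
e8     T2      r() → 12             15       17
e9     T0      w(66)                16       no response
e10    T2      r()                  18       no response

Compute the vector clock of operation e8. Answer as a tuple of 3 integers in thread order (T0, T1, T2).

VC(e1, invoked at 1): no causal predecessors; +1 on T1 → (0, 1, 0)
VC(e2, invoked at 2): no causal predecessors; +1 on T0 → (1, 0, 0)
e4, invoked 7, takes VC(e1)=(0, 1, 0) under max, adds 1 for T1 → (0, 2, 0)
e3, invoked 5, takes VC(e2)=(1, 0, 0) under max, adds 1 for T0 → (2, 0, 0)
e6, invoked 10, takes VC(e4)=(0, 2, 0) under max, adds 1 for T2 → (0, 2, 1)
e9, invoked 16, takes VC(e3)=(2, 0, 0) under max, adds 1 for T0 → (3, 0, 0)
e7, invoked 12, takes VC(e6)=(0, 2, 1) under max, adds 1 for T2 → (0, 2, 2)
e8, invoked 15, takes VC(e7)=(0, 2, 2) under max, adds 1 for T2 → (0, 2, 3)
e5, invoked 9, takes VC(e4)=(0, 2, 0), VC(e7)=(0, 2, 2) under max, adds 1 for T1 → (0, 3, 2)
e10, invoked 18, takes VC(e8)=(0, 2, 3) under max, adds 1 for T2 → (0, 2, 4)
target: VC(e8) = (0, 2, 3)

(0, 2, 3)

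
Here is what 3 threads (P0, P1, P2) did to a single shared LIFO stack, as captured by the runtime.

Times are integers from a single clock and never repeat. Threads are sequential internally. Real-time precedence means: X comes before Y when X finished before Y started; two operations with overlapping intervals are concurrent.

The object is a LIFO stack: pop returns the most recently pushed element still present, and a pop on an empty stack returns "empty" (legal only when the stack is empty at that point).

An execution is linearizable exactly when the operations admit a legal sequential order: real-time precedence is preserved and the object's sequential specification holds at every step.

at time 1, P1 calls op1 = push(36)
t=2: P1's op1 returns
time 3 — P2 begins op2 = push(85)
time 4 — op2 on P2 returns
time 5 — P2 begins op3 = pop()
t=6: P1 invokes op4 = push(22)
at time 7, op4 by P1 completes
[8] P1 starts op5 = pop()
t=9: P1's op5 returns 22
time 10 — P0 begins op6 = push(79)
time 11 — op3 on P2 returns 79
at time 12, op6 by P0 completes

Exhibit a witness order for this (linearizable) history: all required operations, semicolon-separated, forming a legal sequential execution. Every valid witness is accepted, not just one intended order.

after step 1 (op1 push(36)): stack <36>
after step 2 (op2 push(85)): stack <36,85>
after step 3 (op4 push(22)): stack <36,85,22>
after step 4 (op5 pop() → 22): stack <36,85>
after step 5 (op6 push(79)): stack <36,85,79>
after step 6 (op3 pop() → 79): stack <36,85>

op1; op2; op4; op5; op6; op3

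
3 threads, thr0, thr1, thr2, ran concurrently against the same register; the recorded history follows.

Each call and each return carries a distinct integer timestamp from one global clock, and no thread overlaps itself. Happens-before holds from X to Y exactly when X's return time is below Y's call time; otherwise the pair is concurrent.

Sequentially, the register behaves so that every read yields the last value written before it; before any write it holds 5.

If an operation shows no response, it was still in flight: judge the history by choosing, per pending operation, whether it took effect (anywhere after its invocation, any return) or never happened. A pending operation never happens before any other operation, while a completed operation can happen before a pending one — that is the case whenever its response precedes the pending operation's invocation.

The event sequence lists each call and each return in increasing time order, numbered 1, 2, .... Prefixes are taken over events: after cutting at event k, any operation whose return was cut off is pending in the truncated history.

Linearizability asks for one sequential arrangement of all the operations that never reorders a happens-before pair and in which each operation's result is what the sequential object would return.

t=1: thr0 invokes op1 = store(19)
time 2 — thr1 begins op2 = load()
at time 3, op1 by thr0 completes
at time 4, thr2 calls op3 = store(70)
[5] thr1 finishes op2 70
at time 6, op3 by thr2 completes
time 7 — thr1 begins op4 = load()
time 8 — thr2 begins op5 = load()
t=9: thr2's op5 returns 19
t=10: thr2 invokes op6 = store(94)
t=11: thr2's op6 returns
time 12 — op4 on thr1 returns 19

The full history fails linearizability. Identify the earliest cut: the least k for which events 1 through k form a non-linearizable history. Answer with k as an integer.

9

a valid linearization of events 1..8 exists, for instance op1, op3, op2:
step 1: op1 store(19) — value 19
step 2: op3 store(70) — value 70
step 3: op2 load() → 70 — value 70
at event 9 (op5's time-9 response) nothing linearizes any more
no escape via the 1 pending operation (op4): every completion choice fails
for example op1, op2, op3, op5 (pending dropped) fails at step 2: op2 load() → 70 is not legal there
for example op1, op3, op2, op5 (pending dropped) fails at step 4: op5 load() → 19 is not legal there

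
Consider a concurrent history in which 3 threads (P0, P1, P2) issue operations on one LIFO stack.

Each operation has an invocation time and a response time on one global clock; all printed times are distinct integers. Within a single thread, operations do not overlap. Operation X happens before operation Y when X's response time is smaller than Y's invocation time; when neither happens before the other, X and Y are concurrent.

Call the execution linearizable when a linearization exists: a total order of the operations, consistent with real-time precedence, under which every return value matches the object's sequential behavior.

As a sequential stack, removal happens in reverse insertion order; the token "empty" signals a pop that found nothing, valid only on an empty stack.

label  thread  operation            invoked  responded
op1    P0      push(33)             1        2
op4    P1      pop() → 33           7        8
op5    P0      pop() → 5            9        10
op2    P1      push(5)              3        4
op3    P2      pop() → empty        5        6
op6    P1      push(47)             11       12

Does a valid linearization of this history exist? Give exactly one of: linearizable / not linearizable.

not linearizable

through event 5 a valid linearization exists; event 6 (op3 responding at time 6) ends that
exactly one order of the 3 completed ops respects real time; the LIFO stack replay fails
e.g. op1, op2, op3: illegal at step 3, since op3 pop() → empty cannot apply there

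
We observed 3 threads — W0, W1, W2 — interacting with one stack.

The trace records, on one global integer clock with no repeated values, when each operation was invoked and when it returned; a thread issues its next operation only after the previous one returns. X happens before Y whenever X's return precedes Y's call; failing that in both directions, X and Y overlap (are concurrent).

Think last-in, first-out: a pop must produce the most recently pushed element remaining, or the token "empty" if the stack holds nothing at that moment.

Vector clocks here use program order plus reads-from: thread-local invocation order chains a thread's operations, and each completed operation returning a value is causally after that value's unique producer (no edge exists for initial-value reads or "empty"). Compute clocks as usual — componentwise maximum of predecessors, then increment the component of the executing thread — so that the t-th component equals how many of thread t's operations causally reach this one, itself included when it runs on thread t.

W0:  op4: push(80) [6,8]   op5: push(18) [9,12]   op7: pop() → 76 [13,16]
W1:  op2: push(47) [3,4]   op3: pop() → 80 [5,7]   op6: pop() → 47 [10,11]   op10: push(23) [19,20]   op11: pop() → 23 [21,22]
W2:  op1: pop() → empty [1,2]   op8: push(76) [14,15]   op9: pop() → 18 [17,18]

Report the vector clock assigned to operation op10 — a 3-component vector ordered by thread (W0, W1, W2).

no predecessors for op1 (invoked 1): W2 increments from zero → (0, 0, 1)
no predecessors for op2 (invoked 3): W1 increments from zero → (0, 1, 0)
no predecessors for op4 (invoked 6): W0 increments from zero → (1, 0, 0)
VC(op8, invoked at 14): max of VC(op1)=(0, 0, 1), then +1 on thread W2 → (0, 0, 2)
VC(op5, invoked at 9): max of VC(op4)=(1, 0, 0), then +1 on thread W0 → (2, 0, 0)
VC(op3, invoked at 5): max of VC(op2)=(0, 1, 0), VC(op4)=(1, 0, 0), then +1 on thread W1 → (1, 2, 0)
VC(op6, invoked at 10): max of VC(op2)=(0, 1, 0), VC(op3)=(1, 2, 0), then +1 on thread W1 → (1, 3, 0)
VC(op10, invoked at 19): max of VC(op6)=(1, 3, 0), then +1 on thread W1 → (1, 4, 0)
VC(op9, invoked at 17): max of VC(op5)=(2, 0, 0), VC(op8)=(0, 0, 2), then +1 on thread W2 → (2, 0, 3)
VC(op7, invoked at 13): max of VC(op5)=(2, 0, 0), VC(op8)=(0, 0, 2), then +1 on thread W0 → (3, 0, 2)
VC(op11, invoked at 21): max of VC(op10)=(1, 4, 0), then +1 on thread W1 → (1, 5, 0)
target: VC(op10) = (1, 4, 0)

(1, 4, 0)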